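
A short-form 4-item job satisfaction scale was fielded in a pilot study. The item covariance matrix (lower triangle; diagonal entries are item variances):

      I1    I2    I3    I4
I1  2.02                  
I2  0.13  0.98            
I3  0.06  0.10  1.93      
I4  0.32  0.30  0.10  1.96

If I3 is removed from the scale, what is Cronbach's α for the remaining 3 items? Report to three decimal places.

Cronbach's α = 0.348

Remaining items: I1, I2, I4 (k = 3).
Σσᵢ² = 2.02 + 0.98 + 1.96 = 4.96
σ²_total = 4.96 + 2 × 0.75 = 6.46
α (item deleted) = (3/2)·(1 − 4.96/6.46) = 0.348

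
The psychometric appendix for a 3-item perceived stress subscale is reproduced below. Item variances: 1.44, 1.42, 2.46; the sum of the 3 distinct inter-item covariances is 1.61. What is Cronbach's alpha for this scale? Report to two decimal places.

sum of item variances = 1.44 + 1.42 + 2.46 = 5.32
Sum of distinct covariances = 1.61
σ²_total = sum of item variances + 2·Σcov = 5.32 + 2 × 1.61 = 8.54
α = (3/2)·(1 − 5.32/8.54) = 0.57

Cronbach's alpha = 0.57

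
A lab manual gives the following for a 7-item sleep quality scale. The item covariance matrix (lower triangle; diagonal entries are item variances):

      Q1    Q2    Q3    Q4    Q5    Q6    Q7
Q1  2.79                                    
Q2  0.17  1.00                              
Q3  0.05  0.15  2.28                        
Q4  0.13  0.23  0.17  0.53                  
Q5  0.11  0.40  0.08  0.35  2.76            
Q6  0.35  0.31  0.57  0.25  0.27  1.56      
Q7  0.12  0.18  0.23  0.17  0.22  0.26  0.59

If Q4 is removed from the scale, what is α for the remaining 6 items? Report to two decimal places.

α = 0.46

Remaining items: Q1, Q2, Q3, Q5, Q6, Q7 (k = 6).
Σσᵢ² = 2.79 + 1.00 + 2.28 + 2.76 + 1.56 + 0.59 = 10.98
σ²_total = 10.98 + 2 × 3.47 = 17.92
α (item deleted) = (6/5)·(1 − 10.98/17.92) = 0.46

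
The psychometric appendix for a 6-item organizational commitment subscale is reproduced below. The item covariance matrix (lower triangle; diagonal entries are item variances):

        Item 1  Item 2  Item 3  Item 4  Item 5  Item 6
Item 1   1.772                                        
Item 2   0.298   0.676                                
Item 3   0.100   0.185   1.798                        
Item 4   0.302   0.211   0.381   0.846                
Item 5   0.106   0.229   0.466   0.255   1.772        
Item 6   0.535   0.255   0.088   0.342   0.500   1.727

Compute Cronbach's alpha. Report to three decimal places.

α = 0.597

sum of item variances = 1.772 + 0.676 + 1.798 + 0.846 + 1.772 + 1.727 = 8.591
Sum of off-diagonal covariances = 4.253
σ²_total = 8.591 + 2 × 4.253 = 17.097
α = (k/(k−1))·(1 − sum of item variances/σ²_total) = (6/5)·(1 − 8.591/17.097) = 0.597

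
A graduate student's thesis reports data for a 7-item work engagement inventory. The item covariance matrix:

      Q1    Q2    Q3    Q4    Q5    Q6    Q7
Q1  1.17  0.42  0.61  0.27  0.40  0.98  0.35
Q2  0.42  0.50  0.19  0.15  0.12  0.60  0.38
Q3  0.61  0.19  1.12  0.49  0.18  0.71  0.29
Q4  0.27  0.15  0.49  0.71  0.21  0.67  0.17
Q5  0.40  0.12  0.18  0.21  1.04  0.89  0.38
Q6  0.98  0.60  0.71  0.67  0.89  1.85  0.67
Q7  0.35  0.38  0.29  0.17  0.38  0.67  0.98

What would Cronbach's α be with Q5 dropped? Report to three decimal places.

Remaining items: Q1, Q2, Q3, Q4, Q6, Q7 (k = 6).
Σσ²ᵢ = 1.17 + 0.50 + 1.12 + 0.71 + 1.85 + 0.98 = 6.33
Var(T) = 6.33 + 2 × 6.95 = 20.23
α (item deleted) = (6/5)·(1 − 6.33/20.23) = 0.825

Cronbach's α = 0.825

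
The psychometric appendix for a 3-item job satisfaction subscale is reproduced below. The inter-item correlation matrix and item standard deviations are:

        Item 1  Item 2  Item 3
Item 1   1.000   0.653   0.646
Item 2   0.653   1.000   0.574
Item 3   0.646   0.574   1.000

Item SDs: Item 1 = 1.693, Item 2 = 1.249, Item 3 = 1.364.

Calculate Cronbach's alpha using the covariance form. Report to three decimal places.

α = 0.826

Σσ²ᵢ = 1.693² + 1.249² + 1.364² = 6.2867
Covariances σ_ij = r_ij · s_i · s_j:
  σ(Item 1,Item 2) = 0.653 × 1.693 × 1.249 = 1.3808
  σ(Item 1,Item 3) = 0.646 × 1.693 × 1.364 = 1.4918
  σ(Item 2,Item 3) = 0.574 × 1.249 × 1.364 = 0.9779
σ²_T = Σσ²ᵢ + 2·Σσ_ij = 6.2867 + 2 × 3.8505 = 13.9877
α = (3/2)·(1 − 6.2867/13.9877) = 0.826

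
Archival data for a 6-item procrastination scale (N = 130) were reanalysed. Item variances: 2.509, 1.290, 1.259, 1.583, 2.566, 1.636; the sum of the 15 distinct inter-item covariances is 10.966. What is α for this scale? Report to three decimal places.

α = 0.803

sum of item variances = 2.509 + 1.290 + 1.259 + 1.583 + 2.566 + 1.636 = 10.843
Sum of distinct covariances = 10.966
σ²_total = sum of item variances + 2·Σcov = 10.843 + 2 × 10.966 = 32.775
α = (6/5)·(1 − 10.843/32.775) = 0.803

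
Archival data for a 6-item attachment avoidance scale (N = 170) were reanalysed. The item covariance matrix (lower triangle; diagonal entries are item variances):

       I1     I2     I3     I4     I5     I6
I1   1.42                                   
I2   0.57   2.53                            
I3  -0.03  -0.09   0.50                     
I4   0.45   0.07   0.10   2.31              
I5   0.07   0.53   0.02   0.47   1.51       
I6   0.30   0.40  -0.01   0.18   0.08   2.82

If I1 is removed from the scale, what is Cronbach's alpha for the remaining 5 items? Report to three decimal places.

Cronbach's alpha = 0.332

Remaining items: I2, I3, I4, I5, I6 (k = 5).
sum of item variances = 2.53 + 0.50 + 2.31 + 1.51 + 2.82 = 9.67
total variance = 9.67 + 2 × 1.75 = 13.17
α (item deleted) = (5/4)·(1 − 9.67/13.17) = 0.332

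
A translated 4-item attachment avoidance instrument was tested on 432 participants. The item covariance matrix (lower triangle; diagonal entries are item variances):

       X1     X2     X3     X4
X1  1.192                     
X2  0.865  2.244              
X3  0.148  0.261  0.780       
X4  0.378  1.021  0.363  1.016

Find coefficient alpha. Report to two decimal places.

Σσ²ᵢ = 1.192 + 2.244 + 0.780 + 1.016 = 5.232
Sum of the distinct covariances = 3.036
σ²_T = 5.232 + 2 × 3.036 = 11.304
α = (k/(k−1))·(1 − Σσ²ᵢ/σ²_T) = (4/3)·(1 − 5.232/11.304) = 0.72

α = 0.72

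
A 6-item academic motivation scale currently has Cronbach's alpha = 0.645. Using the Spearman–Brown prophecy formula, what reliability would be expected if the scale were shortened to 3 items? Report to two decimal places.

predicted reliability = 0.48

Length factor m = 3/6 = 0.5000
α' = m·α / (1 − (1−m)·α)
   = 3/6 × 0.645 / (1 − (1 − 3/6) × 0.645)
   = 0.3225 / 0.6775 = 0.48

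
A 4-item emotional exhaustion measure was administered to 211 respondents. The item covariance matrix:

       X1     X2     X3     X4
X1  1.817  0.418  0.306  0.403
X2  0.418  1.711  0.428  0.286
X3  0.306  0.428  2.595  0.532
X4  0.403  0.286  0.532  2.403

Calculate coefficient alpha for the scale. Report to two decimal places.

α = 0.48

sum of item variances = 1.817 + 1.711 + 2.595 + 2.403 = 8.526
Sum of off-diagonal covariances = 2.373
Var(T) = 8.526 + 2 × 2.373 = 13.272
α = (k/(k−1))·(1 − sum of item variances/Var(T)) = (4/3)·(1 − 8.526/13.272) = 0.48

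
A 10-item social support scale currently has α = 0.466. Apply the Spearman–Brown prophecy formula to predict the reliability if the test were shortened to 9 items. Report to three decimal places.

Length factor m = 9/10 = 0.9000
α' = m·α / (1 − (1−m)·α)
   = 9/10 × 0.466 / (1 − (1 − 9/10) × 0.466)
   = 0.4194 / 0.9534 = 0.440

predicted reliability = 0.440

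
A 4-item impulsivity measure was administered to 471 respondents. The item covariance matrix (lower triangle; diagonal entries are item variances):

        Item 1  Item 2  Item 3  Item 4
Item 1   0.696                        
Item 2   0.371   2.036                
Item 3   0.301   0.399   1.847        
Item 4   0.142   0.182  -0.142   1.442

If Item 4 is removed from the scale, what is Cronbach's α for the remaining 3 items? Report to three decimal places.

Cronbach's α = 0.478

Remaining items: Item 1, Item 2, Item 3 (k = 3).
ΣVar(i) = 0.696 + 2.036 + 1.847 = 4.579
σ²_total = 4.579 + 2 × 1.071 = 6.721
α (item deleted) = (3/2)·(1 − 4.579/6.721) = 0.478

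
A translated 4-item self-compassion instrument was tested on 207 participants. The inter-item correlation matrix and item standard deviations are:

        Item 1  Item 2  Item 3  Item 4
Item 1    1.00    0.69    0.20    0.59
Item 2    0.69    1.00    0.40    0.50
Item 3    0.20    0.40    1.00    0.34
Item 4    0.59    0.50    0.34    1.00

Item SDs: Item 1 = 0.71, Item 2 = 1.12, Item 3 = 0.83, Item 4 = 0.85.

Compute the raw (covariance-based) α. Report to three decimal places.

α = 0.761

Σσ²ᵢ = 0.71² + 1.12² + 0.83² + 0.85² = 3.1699
Covariances σ_ij = r_ij · s_i · s_j:
  σ(Item 1,Item 2) = 0.69 × 0.71 × 1.12 = 0.5487
  σ(Item 1,Item 3) = 0.20 × 0.71 × 0.83 = 0.1179
  σ(Item 1,Item 4) = 0.59 × 0.71 × 0.85 = 0.3561
  σ(Item 2,Item 3) = 0.40 × 1.12 × 0.83 = 0.3718
  σ(Item 2,Item 4) = 0.50 × 1.12 × 0.85 = 0.4760
  σ(Item 3,Item 4) = 0.34 × 0.83 × 0.85 = 0.2399
σ²_T = Σσ²ᵢ + 2·Σσ_ij = 3.1699 + 2 × 2.1104 = 7.3907
α = (4/3)·(1 − 3.1699/7.3907) = 0.761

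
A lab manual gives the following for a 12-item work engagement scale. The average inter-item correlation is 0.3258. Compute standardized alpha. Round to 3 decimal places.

Standardized α = k·r̄ / (1 + (k−1)·r̄) = 12 × 0.3258 / (1 + 11 × 0.3258)
  = 3.9096 / 4.5838 = 0.853

standardized alpha = 0.853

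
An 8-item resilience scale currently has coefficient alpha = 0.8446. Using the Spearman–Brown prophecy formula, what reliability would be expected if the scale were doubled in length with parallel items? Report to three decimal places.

Length factor m = 2
α' = m·α / (1 + (m−1)·α)
   = 2 × 0.8446 / (1 + (2 − 1) × 0.8446)
   = 1.6892 / 1.8446 = 0.916

predicted reliability = 0.916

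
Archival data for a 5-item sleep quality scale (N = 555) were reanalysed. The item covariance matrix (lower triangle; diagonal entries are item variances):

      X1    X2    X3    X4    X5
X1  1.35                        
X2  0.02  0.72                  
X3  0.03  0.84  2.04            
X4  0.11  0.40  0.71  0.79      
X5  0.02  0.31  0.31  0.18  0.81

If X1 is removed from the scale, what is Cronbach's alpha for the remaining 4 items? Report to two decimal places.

α = 0.74

Remaining items: X2, X3, X4, X5 (k = 4).
sum of item variances = 0.72 + 2.04 + 0.79 + 0.81 = 4.36
σ²_total = 4.36 + 2 × 2.75 = 9.86
α (item deleted) = (4/3)·(1 − 4.36/9.86) = 0.74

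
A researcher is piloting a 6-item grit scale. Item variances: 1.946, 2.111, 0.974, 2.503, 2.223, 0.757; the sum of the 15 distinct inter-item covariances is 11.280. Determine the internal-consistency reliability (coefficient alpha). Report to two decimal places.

α = 0.82

sum of item variances = 1.946 + 2.111 + 0.974 + 2.503 + 2.223 + 0.757 = 10.514
Sum of distinct covariances = 11.280
Var(T) = sum of item variances + 2·Σcov = 10.514 + 2 × 11.280 = 33.074
α = (6/5)·(1 − 10.514/33.074) = 0.82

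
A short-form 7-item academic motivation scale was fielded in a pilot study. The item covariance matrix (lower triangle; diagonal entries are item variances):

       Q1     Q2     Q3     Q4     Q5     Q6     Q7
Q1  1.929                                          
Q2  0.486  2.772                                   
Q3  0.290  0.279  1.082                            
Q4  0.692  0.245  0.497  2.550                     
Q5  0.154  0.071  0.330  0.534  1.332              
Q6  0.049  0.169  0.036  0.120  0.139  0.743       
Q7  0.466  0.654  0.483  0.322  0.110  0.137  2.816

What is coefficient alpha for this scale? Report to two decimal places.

coefficient alpha = 0.57

Σσ²ᵢ = 1.929 + 2.772 + 1.082 + 2.550 + 1.332 + 0.743 + 2.816 = 13.224
Σ_{i<j} σ_ij = 6.263
Var(T) = 13.224 + 2 × 6.263 = 25.750
α = (k/(k−1))·(1 − Σσ²ᵢ/Var(T)) = (7/6)·(1 − 13.224/25.750) = 0.57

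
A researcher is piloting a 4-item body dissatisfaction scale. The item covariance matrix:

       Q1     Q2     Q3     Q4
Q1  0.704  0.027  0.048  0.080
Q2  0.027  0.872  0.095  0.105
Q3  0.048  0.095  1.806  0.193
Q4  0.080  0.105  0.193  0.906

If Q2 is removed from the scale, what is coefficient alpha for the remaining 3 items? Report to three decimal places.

coefficient alpha = 0.237

Remaining items: Q1, Q3, Q4 (k = 3).
Σσᵢ² = 0.704 + 1.806 + 0.906 = 3.416
σ²_T = 3.416 + 2 × 0.321 = 4.058
α (item deleted) = (3/2)·(1 − 3.416/4.058) = 0.237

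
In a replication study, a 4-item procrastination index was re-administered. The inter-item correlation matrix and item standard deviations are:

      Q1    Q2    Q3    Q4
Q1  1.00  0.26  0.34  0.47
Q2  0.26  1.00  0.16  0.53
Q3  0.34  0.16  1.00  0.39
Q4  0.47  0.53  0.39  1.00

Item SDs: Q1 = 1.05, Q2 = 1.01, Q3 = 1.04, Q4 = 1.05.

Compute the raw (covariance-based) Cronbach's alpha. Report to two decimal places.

α = 0.69

Σσ²ᵢ = 1.05² + 1.01² + 1.04² + 1.05² = 4.3067
Covariances σ_ij = r_ij · s_i · s_j:
  σ(Q1,Q2) = 0.26 × 1.05 × 1.01 = 0.2757
  σ(Q1,Q3) = 0.34 × 1.05 × 1.04 = 0.3713
  σ(Q1,Q4) = 0.47 × 1.05 × 1.05 = 0.5182
  σ(Q2,Q3) = 0.16 × 1.01 × 1.04 = 0.1681
  σ(Q2,Q4) = 0.53 × 1.01 × 1.05 = 0.5621
  σ(Q3,Q4) = 0.39 × 1.04 × 1.05 = 0.4259
σ²_T = Σσ²ᵢ + 2·Σσ_ij = 4.3067 + 2 × 2.3213 = 8.9493
α = (4/3)·(1 − 4.3067/8.9493) = 0.69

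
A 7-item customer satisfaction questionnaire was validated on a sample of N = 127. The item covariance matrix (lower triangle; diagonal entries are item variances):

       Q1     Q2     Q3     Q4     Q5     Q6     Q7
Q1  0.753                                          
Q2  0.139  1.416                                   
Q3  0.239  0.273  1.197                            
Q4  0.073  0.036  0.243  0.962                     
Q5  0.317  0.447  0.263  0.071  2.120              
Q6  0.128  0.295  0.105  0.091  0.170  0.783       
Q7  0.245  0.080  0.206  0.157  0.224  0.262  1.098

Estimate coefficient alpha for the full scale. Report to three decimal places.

α = 0.576

sum of item variances = 0.753 + 1.416 + 1.197 + 0.962 + 2.120 + 0.783 + 1.098 = 8.329
Sum of the distinct covariances = 4.064
σ²_total = 8.329 + 2 × 4.064 = 16.457
α = (k/(k−1))·(1 − sum of item variances/σ²_total) = (7/6)·(1 − 8.329/16.457) = 0.576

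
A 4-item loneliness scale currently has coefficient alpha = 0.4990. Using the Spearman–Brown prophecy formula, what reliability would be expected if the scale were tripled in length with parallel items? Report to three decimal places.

Length factor m = 3
α' = m·α / (1 + (m−1)·α)
   = 3 × 0.4990 / (1 + (3 − 1) × 0.4990)
   = 1.4970 / 1.9980 = 0.749

predicted reliability = 0.749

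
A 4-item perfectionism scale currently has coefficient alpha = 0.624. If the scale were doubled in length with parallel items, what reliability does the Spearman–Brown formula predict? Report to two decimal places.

Length factor m = 2
α' = m·α / (1 + (m−1)·α)
   = 2 × 0.624 / (1 + (2 − 1) × 0.624)
   = 1.2480 / 1.6240 = 0.77

predicted reliability = 0.77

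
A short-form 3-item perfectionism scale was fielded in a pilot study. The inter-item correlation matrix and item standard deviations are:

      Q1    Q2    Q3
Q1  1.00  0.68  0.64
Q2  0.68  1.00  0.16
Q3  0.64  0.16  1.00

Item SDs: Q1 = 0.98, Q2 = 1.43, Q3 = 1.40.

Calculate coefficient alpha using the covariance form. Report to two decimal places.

α = 0.70

Σσ²ᵢ = 0.98² + 1.43² + 1.40² = 4.9653
Covariances σ_ij = r_ij · s_i · s_j:
  σ(Q1,Q2) = 0.68 × 0.98 × 1.43 = 0.9530
  σ(Q1,Q3) = 0.64 × 0.98 × 1.40 = 0.8781
  σ(Q2,Q3) = 0.16 × 1.43 × 1.40 = 0.3203
σ²_T = Σσ²ᵢ + 2·Σσ_ij = 4.9653 + 2 × 2.1514 = 9.2681
α = (3/2)·(1 − 4.9653/9.2681) = 0.70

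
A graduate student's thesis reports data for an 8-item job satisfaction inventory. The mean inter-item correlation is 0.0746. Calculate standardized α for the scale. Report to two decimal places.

Standardized α = k·r̄ / (1 + (k−1)·r̄) = 8 × 0.0746 / (1 + 7 × 0.0746)
  = 0.5968 / 1.5222 = 0.39

standardized α = 0.39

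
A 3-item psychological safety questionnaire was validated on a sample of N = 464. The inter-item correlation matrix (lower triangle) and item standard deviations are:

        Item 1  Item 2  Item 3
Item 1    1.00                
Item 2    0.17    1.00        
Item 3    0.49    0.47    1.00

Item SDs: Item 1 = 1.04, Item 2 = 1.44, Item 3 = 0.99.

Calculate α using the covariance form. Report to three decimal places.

α = 0.613

Σσ²ᵢ = 1.04² + 1.44² + 0.99² = 4.1353
Covariances σ_ij = r_ij · s_i · s_j:
  σ(Item 1,Item 2) = 0.17 × 1.04 × 1.44 = 0.2546
  σ(Item 1,Item 3) = 0.49 × 1.04 × 0.99 = 0.5045
  σ(Item 2,Item 3) = 0.47 × 1.44 × 0.99 = 0.6700
σ²_T = Σσ²ᵢ + 2·Σσ_ij = 4.1353 + 2 × 1.4291 = 6.9935
α = (3/2)·(1 − 4.1353/6.9935) = 0.613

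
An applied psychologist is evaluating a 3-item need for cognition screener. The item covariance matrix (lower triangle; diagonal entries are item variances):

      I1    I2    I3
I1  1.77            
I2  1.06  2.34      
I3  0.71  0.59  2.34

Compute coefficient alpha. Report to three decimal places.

sum of item variances = 1.77 + 2.34 + 2.34 = 6.45
Sum of the distinct covariances = 2.36
σ²_total = 6.45 + 2 × 2.36 = 11.17
α = (k/(k−1))·(1 − sum of item variances/σ²_total) = (3/2)·(1 − 6.45/11.17) = 0.634

coefficient alpha = 0.634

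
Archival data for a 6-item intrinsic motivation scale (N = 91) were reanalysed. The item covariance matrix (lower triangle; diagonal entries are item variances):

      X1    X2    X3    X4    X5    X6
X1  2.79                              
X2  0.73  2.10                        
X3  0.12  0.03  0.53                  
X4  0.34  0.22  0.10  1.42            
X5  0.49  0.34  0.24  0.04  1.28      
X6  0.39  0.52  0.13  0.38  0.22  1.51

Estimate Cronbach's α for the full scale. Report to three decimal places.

Cronbach's α = 0.565

ΣVar(i) = 2.79 + 2.10 + 0.53 + 1.42 + 1.28 + 1.51 = 9.63
Sum of the distinct covariances = 4.29
σ²_T = 9.63 + 2 × 4.29 = 18.21
α = (k/(k−1))·(1 − ΣVar(i)/σ²_T) = (6/5)·(1 − 9.63/18.21) = 0.565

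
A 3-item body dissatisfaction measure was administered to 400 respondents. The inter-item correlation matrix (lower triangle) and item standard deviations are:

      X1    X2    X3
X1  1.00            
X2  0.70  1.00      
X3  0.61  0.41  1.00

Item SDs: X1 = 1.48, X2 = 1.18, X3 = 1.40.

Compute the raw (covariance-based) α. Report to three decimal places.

α = 0.800

Σσ²ᵢ = 1.48² + 1.18² + 1.40² = 5.5428
Covariances σ_ij = r_ij · s_i · s_j:
  σ(X1,X2) = 0.70 × 1.48 × 1.18 = 1.2225
  σ(X1,X3) = 0.61 × 1.48 × 1.40 = 1.2639
  σ(X2,X3) = 0.41 × 1.18 × 1.40 = 0.6773
σ²_T = Σσ²ᵢ + 2·Σσ_ij = 5.5428 + 2 × 3.1637 = 11.8702
α = (3/2)·(1 − 5.5428/11.8702) = 0.800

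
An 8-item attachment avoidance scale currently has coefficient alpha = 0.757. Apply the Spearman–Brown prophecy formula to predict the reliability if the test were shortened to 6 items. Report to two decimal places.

Length factor m = 6/8 = 0.7500
α' = m·α / (1 − (1−m)·α)
   = 6/8 × 0.757 / (1 − (1 − 6/8) × 0.757)
   = 0.5677 / 0.8107 = 0.70

predicted reliability = 0.70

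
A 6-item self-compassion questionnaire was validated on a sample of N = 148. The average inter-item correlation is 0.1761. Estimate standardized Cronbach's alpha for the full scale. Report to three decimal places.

Standardized α = k·r̄ / (1 + (k−1)·r̄) = 6 × 0.1761 / (1 + 5 × 0.1761)
  = 1.0566 / 1.8805 = 0.562

α = 0.562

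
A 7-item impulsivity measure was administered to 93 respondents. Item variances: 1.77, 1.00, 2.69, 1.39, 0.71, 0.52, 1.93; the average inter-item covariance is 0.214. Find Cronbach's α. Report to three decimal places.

sum of item variances = 1.77 + 1.00 + 2.69 + 1.39 + 0.71 + 0.52 + 1.93 = 10.01
Sum of the 21 distinct covariances = 21 × 0.214 = 4.494
σ²_T = sum of item variances + 2·Σcov = 10.01 + 2 × 4.494 = 18.998
α = (7/6)·(1 − 10.01/18.998) = 0.552

α = 0.552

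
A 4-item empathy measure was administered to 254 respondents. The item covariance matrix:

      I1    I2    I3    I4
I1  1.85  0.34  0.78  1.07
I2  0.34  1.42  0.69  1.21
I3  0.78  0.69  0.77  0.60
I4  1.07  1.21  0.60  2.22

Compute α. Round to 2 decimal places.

sum of item variances = 1.85 + 1.42 + 0.77 + 2.22 = 6.26
Σ_{i<j} σ_ij = 4.69
Var(T) = 6.26 + 2 × 4.69 = 15.64
α = (k/(k−1))·(1 − sum of item variances/Var(T)) = (4/3)·(1 − 6.26/15.64) = 0.80

α = 0.80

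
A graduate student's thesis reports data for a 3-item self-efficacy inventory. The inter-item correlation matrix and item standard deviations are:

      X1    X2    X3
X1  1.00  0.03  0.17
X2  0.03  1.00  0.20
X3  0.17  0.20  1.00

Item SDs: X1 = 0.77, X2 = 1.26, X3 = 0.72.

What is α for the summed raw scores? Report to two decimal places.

α = 0.28

Σσ²ᵢ = 0.77² + 1.26² + 0.72² = 2.6989
Covariances σ_ij = r_ij · s_i · s_j:
  σ(X1,X2) = 0.03 × 0.77 × 1.26 = 0.0291
  σ(X1,X3) = 0.17 × 0.77 × 0.72 = 0.0942
  σ(X2,X3) = 0.20 × 1.26 × 0.72 = 0.1814
σ²_T = Σσ²ᵢ + 2·Σσ_ij = 2.6989 + 2 × 0.3047 = 3.3083
α = (3/2)·(1 − 2.6989/3.3083) = 0.28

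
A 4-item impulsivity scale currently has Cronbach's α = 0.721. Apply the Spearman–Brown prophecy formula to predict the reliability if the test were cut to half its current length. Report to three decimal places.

predicted reliability = 0.564

Length factor m = 1/2
α' = m·α / (1 − (1−m)·α)
   = 1/2 × 0.721 / (1 − (1 − 1/2) × 0.721)
   = 0.3605 / 0.6395 = 0.564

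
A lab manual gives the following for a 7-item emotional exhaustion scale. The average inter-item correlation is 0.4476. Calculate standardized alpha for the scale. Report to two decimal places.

Standardized α = k·r̄ / (1 + (k−1)·r̄) = 7 × 0.4476 / (1 + 6 × 0.4476)
  = 3.1332 / 3.6856 = 0.85

standardized alpha = 0.85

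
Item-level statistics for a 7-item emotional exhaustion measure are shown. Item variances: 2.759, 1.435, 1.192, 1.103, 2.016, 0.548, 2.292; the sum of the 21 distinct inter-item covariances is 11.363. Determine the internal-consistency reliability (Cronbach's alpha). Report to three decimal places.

Σσ²ᵢ = 2.759 + 1.435 + 1.192 + 1.103 + 2.016 + 0.548 + 2.292 = 11.345
Sum of distinct covariances = 11.363
σ²_total = Σσ²ᵢ + 2·Σcov = 11.345 + 2 × 11.363 = 34.071
α = (7/6)·(1 − 11.345/34.071) = 0.778

Cronbach's alpha = 0.778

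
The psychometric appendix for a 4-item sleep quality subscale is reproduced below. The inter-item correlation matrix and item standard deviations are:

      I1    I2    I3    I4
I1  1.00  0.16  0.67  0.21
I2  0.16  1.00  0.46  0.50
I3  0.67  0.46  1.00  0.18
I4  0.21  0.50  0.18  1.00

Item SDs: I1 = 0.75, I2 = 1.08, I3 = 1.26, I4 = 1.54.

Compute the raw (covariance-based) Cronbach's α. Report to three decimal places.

Σσ²ᵢ = 0.75² + 1.08² + 1.26² + 1.54² = 5.6881
Covariances σ_ij = r_ij · s_i · s_j:
  σ(I1,I2) = 0.16 × 0.75 × 1.08 = 0.1296
  σ(I1,I3) = 0.67 × 0.75 × 1.26 = 0.6332
  σ(I1,I4) = 0.21 × 0.75 × 1.54 = 0.2426
  σ(I2,I3) = 0.46 × 1.08 × 1.26 = 0.6260
  σ(I2,I4) = 0.50 × 1.08 × 1.54 = 0.8316
  σ(I3,I4) = 0.18 × 1.26 × 1.54 = 0.3493
σ²_T = Σσ²ᵢ + 2·Σσ_ij = 5.6881 + 2 × 2.8123 = 11.3127
α = (4/3)·(1 − 5.6881/11.3127) = 0.663

α = 0.663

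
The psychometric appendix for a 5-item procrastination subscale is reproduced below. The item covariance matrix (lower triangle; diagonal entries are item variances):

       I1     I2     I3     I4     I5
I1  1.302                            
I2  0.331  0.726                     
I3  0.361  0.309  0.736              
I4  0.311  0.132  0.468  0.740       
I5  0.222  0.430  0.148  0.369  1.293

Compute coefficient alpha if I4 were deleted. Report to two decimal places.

Remaining items: I1, I2, I3, I5 (k = 4).
Σσᵢ² = 1.302 + 0.726 + 0.736 + 1.293 = 4.057
σ²_total = 4.057 + 2 × 1.801 = 7.659
α (item deleted) = (4/3)·(1 − 4.057/7.659) = 0.63

α = 0.63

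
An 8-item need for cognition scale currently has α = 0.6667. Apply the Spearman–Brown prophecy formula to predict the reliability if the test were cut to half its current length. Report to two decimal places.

Length factor m = 1/2
α' = m·α / (1 − (1−m)·α)
   = 1/2 × 0.6667 / (1 − (1 − 1/2) × 0.6667)
   = 0.3333 / 0.6666 = 0.50

predicted reliability = 0.50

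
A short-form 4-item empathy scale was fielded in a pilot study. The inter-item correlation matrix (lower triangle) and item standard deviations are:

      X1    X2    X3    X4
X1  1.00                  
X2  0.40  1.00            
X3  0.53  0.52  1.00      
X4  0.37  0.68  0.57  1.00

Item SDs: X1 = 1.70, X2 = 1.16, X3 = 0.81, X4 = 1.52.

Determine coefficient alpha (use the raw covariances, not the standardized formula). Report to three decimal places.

α = 0.766

Σσ²ᵢ = 1.70² + 1.16² + 0.81² + 1.52² = 7.2021
Covariances σ_ij = r_ij · s_i · s_j:
  σ(X1,X2) = 0.40 × 1.70 × 1.16 = 0.7888
  σ(X1,X3) = 0.53 × 1.70 × 0.81 = 0.7298
  σ(X1,X4) = 0.37 × 1.70 × 1.52 = 0.9561
  σ(X2,X3) = 0.52 × 1.16 × 0.81 = 0.4886
  σ(X2,X4) = 0.68 × 1.16 × 1.52 = 1.1990
  σ(X3,X4) = 0.57 × 0.81 × 1.52 = 0.7018
σ²_T = Σσ²ᵢ + 2·Σσ_ij = 7.2021 + 2 × 4.8641 = 16.9303
α = (4/3)·(1 − 7.2021/16.9303) = 0.766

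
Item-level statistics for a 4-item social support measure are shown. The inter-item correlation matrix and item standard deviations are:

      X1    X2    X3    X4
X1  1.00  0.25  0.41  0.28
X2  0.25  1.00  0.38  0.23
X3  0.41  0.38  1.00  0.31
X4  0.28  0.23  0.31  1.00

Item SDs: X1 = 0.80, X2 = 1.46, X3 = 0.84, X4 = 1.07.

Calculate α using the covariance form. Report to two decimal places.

Σσ²ᵢ = 0.80² + 1.46² + 0.84² + 1.07² = 4.6221
Covariances σ_ij = r_ij · s_i · s_j:
  σ(X1,X2) = 0.25 × 0.80 × 1.46 = 0.2920
  σ(X1,X3) = 0.41 × 0.80 × 0.84 = 0.2755
  σ(X1,X4) = 0.28 × 0.80 × 1.07 = 0.2397
  σ(X2,X3) = 0.38 × 1.46 × 0.84 = 0.4660
  σ(X2,X4) = 0.23 × 1.46 × 1.07 = 0.3593
  σ(X3,X4) = 0.31 × 0.84 × 1.07 = 0.2786
σ²_T = Σσ²ᵢ + 2·Σσ_ij = 4.6221 + 2 × 1.9111 = 8.4443
α = (4/3)·(1 − 4.6221/8.4443) = 0.60

α = 0.60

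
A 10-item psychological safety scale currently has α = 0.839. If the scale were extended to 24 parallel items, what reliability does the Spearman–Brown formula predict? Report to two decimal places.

Length factor m = 24/10 = 2.4000
α' = m·α / (1 + (m−1)·α)
   = 24/10 × 0.839 / (1 + (24/10 − 1) × 0.839)
   = 2.0136 / 2.1746 = 0.93

predicted reliability = 0.93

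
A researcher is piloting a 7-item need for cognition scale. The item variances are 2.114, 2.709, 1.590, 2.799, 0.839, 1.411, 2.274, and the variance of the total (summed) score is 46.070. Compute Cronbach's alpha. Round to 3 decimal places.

α = 0.819

Σσ²ᵢ = 2.114 + 2.709 + 1.590 + 2.799 + 0.839 + 1.411 + 2.274 = 13.736
α = (k/(k−1))·(1 − Σσ²ᵢ/Var(T)) = (7/6)·(1 − 13.736/46.070) = 0.819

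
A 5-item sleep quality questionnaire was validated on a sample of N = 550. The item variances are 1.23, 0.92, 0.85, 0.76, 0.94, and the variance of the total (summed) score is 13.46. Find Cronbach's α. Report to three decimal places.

Cronbach's α = 0.814

sum of item variances = 1.23 + 0.92 + 0.85 + 0.76 + 0.94 = 4.70
α = (k/(k−1))·(1 − sum of item variances/total variance) = (5/4)·(1 − 4.70/13.46) = 0.814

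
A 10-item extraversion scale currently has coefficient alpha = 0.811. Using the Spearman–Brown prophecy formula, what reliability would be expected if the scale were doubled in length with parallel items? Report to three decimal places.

predicted reliability = 0.896

Length factor m = 2
α' = m·α / (1 + (m−1)·α)
   = 2 × 0.811 / (1 + (2 − 1) × 0.811)
   = 1.6220 / 1.8110 = 0.896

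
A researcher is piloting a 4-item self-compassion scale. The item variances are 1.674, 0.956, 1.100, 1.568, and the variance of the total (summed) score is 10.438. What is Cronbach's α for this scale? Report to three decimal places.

Cronbach's α = 0.657

ΣVar(i) = 1.674 + 0.956 + 1.100 + 1.568 = 5.298
α = (k/(k−1))·(1 − ΣVar(i)/σ²_T) = (4/3)·(1 − 5.298/10.438) = 0.657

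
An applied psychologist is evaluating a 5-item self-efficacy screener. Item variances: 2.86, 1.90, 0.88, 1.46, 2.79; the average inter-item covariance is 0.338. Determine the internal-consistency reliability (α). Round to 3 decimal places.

Σσ²ᵢ = 2.86 + 1.90 + 0.88 + 1.46 + 2.79 = 9.89
Sum of the 10 distinct covariances = 10 × 0.338 = 3.380
σ²_total = Σσ²ᵢ + 2·Σcov = 9.89 + 2 × 3.380 = 16.650
α = (5/4)·(1 − 9.89/16.650) = 0.508

α = 0.508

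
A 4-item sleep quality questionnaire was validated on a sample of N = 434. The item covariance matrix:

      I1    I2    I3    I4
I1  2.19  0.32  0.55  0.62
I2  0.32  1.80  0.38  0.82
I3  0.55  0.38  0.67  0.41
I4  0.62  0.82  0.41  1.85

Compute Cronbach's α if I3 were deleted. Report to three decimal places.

Cronbach's α = 0.564

Remaining items: I1, I2, I4 (k = 3).
Σσᵢ² = 2.19 + 1.80 + 1.85 = 5.84
σ²_total = 5.84 + 2 × 1.76 = 9.36
α (item deleted) = (3/2)·(1 − 5.84/9.36) = 0.564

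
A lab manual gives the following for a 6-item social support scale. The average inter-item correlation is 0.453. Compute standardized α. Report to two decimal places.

Standardized α = k·r̄ / (1 + (k−1)·r̄) = 6 × 0.453 / (1 + 5 × 0.453)
  = 2.7180 / 3.2650 = 0.83

standardized α = 0.83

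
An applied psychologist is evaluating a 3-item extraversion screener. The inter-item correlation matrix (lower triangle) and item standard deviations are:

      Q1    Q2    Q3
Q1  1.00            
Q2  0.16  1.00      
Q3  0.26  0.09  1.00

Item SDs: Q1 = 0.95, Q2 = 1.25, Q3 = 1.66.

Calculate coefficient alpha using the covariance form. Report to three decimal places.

Σσ²ᵢ = 0.95² + 1.25² + 1.66² = 5.2206
Covariances σ_ij = r_ij · s_i · s_j:
  σ(Q1,Q2) = 0.16 × 0.95 × 1.25 = 0.1900
  σ(Q1,Q3) = 0.26 × 0.95 × 1.66 = 0.4100
  σ(Q2,Q3) = 0.09 × 1.25 × 1.66 = 0.1867
σ²_T = Σσ²ᵢ + 2·Σσ_ij = 5.2206 + 2 × 0.7867 = 6.7940
α = (3/2)·(1 − 5.2206/6.7940) = 0.347

α = 0.347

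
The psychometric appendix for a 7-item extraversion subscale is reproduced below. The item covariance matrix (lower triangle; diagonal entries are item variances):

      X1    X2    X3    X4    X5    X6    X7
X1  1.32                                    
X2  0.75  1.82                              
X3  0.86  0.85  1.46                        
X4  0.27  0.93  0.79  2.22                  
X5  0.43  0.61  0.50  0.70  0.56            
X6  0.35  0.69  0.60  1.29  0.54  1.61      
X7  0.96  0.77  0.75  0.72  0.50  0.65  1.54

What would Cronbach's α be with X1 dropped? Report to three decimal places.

α = 0.843

Remaining items: X2, X3, X4, X5, X6, X7 (k = 6).
Σσ²ᵢ = 1.82 + 1.46 + 2.22 + 0.56 + 1.61 + 1.54 = 9.21
σ²_total = 9.21 + 2 × 10.89 = 30.99
α (item deleted) = (6/5)·(1 − 9.21/30.99) = 0.843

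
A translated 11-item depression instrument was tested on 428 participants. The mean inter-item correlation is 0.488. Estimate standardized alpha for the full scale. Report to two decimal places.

α = 0.91

Standardized α = k·r̄ / (1 + (k−1)·r̄) = 11 × 0.488 / (1 + 10 × 0.488)
  = 5.3680 / 5.8800 = 0.91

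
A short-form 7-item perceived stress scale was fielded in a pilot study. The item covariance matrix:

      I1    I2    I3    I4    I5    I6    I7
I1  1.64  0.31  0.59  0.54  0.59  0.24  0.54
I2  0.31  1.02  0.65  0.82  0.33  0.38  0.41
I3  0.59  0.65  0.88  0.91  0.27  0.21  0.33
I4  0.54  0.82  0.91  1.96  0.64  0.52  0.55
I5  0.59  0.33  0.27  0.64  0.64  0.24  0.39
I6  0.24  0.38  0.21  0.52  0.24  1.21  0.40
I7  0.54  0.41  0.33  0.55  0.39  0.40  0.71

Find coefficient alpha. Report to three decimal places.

Σσ²ᵢ = 1.64 + 1.02 + 0.88 + 1.96 + 0.64 + 1.21 + 0.71 = 8.06
Sum of off-diagonal covariances = 9.86
σ²_T = 8.06 + 2 × 9.86 = 27.78
α = (k/(k−1))·(1 − Σσ²ᵢ/σ²_T) = (7/6)·(1 − 8.06/27.78) = 0.828

α = 0.828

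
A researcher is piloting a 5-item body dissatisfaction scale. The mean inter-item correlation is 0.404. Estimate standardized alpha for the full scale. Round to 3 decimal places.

Standardized α = k·r̄ / (1 + (k−1)·r̄) = 5 × 0.404 / (1 + 4 × 0.404)
  = 2.0200 / 2.6160 = 0.772

α = 0.772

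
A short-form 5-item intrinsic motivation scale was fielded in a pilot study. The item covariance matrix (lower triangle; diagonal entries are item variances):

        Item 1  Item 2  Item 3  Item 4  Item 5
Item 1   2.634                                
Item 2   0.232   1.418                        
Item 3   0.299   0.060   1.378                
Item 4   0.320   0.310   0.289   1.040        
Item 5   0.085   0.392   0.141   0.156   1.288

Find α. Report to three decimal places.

Σσ²ᵢ = 2.634 + 1.418 + 1.378 + 1.040 + 1.288 = 7.758
Sum of the distinct covariances = 2.284
σ²_total = 7.758 + 2 × 2.284 = 12.326
α = (k/(k−1))·(1 − Σσ²ᵢ/σ²_total) = (5/4)·(1 − 7.758/12.326) = 0.463

α = 0.463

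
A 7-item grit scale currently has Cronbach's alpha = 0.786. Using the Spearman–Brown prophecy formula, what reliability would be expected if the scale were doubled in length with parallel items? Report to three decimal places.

predicted reliability = 0.880

Length factor m = 2
α' = m·α / (1 + (m−1)·α)
   = 2 × 0.786 / (1 + (2 − 1) × 0.786)
   = 1.5720 / 1.7860 = 0.880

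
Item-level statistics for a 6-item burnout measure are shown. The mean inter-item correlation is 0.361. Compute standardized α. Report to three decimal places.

standardized α = 0.772

Standardized α = k·r̄ / (1 + (k−1)·r̄) = 6 × 0.361 / (1 + 5 × 0.361)
  = 2.1660 / 2.8050 = 0.772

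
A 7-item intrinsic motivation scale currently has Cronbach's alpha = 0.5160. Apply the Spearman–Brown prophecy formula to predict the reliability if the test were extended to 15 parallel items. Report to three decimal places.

Length factor m = 15/7 = 2.1429
α' = m·α / (1 + (m−1)·α)
   = 15/7 × 0.5160 / (1 + (15/7 − 1) × 0.5160)
   = 1.1057 / 1.5897 = 0.696

predicted reliability = 0.696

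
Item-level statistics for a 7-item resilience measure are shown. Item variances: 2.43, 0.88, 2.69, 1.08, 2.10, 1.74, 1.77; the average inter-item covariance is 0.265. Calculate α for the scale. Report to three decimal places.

Σσ²ᵢ = 2.43 + 0.88 + 2.69 + 1.08 + 2.10 + 1.74 + 1.77 = 12.69
Sum of the 21 distinct covariances = 21 × 0.265 = 5.565
Var(T) = Σσ²ᵢ + 2·Σcov = 12.69 + 2 × 5.565 = 23.820
α = (7/6)·(1 − 12.69/23.820) = 0.545

α = 0.545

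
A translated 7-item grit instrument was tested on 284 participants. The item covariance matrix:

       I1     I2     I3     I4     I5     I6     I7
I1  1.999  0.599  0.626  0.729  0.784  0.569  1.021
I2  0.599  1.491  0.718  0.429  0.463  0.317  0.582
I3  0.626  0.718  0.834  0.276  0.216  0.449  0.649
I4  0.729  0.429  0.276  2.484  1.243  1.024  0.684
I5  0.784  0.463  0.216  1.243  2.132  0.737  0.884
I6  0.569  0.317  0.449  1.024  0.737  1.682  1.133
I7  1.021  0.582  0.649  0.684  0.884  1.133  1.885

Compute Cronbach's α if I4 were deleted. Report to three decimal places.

α = 0.793

Remaining items: I1, I2, I3, I5, I6, I7 (k = 6).
ΣVar(i) = 1.999 + 1.491 + 0.834 + 2.132 + 1.682 + 1.885 = 10.023
σ²_T = 10.023 + 2 × 9.747 = 29.517
α (item deleted) = (6/5)·(1 − 10.023/29.517) = 0.793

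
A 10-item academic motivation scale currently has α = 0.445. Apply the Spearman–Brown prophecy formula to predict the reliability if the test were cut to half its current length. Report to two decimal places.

predicted reliability = 0.29

Length factor m = 1/2
α' = m·α / (1 − (1−m)·α)
   = 1/2 × 0.445 / (1 − (1 − 1/2) × 0.445)
   = 0.2225 / 0.7775 = 0.29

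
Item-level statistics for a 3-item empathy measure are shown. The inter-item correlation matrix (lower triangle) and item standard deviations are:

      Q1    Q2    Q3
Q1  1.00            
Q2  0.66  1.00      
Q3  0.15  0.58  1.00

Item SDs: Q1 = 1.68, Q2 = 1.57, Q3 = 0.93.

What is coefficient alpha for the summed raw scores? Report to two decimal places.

Σσ²ᵢ = 1.68² + 1.57² + 0.93² = 6.1522
Covariances σ_ij = r_ij · s_i · s_j:
  σ(Q1,Q2) = 0.66 × 1.68 × 1.57 = 1.7408
  σ(Q1,Q3) = 0.15 × 1.68 × 0.93 = 0.2344
  σ(Q2,Q3) = 0.58 × 1.57 × 0.93 = 0.8469
σ²_T = Σσ²ᵢ + 2·Σσ_ij = 6.1522 + 2 × 2.8221 = 11.7964
α = (3/2)·(1 − 6.1522/11.7964) = 0.72

coefficient alpha = 0.72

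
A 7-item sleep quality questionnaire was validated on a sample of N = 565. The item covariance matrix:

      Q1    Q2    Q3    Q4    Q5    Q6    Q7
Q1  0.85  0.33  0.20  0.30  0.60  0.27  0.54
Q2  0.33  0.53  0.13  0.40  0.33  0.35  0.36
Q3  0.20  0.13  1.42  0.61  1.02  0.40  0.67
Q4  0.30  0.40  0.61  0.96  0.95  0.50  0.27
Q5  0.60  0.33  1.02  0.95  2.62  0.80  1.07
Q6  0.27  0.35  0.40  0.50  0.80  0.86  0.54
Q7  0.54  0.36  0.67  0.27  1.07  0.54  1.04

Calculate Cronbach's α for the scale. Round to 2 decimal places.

α = 0.84

Σσ²ᵢ = 0.85 + 0.53 + 1.42 + 0.96 + 2.62 + 0.86 + 1.04 = 8.28
Sum of off-diagonal covariances = 10.64
total variance = 8.28 + 2 × 10.64 = 29.56
α = (k/(k−1))·(1 − Σσ²ᵢ/total variance) = (7/6)·(1 − 8.28/29.56) = 0.84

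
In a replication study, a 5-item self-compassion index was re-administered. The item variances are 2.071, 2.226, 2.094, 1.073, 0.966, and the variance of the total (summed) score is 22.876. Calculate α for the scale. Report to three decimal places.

sum of item variances = 2.071 + 2.226 + 2.094 + 1.073 + 0.966 = 8.430
α = (k/(k−1))·(1 − sum of item variances/Var(T)) = (5/4)·(1 − 8.430/22.876) = 0.789

α = 0.789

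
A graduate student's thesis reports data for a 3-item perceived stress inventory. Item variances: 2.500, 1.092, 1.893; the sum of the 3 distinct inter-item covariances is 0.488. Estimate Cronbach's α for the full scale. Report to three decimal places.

ΣVar(i) = 2.500 + 1.092 + 1.893 = 5.485
Sum of distinct covariances = 0.488
Var(T) = ΣVar(i) + 2·Σcov = 5.485 + 2 × 0.488 = 6.461
α = (3/2)·(1 − 5.485/6.461) = 0.227

Cronbach's α = 0.227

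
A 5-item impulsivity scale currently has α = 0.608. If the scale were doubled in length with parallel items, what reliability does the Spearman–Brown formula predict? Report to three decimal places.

Length factor m = 2
α' = m·α / (1 + (m−1)·α)
   = 2 × 0.608 / (1 + (2 − 1) × 0.608)
   = 1.2160 / 1.6080 = 0.756

predicted reliability = 0.756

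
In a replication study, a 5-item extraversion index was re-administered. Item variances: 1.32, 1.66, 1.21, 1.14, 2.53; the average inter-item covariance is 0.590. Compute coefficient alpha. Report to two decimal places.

coefficient alpha = 0.75

sum of item variances = 1.32 + 1.66 + 1.21 + 1.14 + 2.53 = 7.86
Sum of the 10 distinct covariances = 10 × 0.590 = 5.900
σ²_T = sum of item variances + 2·Σcov = 7.86 + 2 × 5.900 = 19.660
α = (5/4)·(1 − 7.86/19.660) = 0.75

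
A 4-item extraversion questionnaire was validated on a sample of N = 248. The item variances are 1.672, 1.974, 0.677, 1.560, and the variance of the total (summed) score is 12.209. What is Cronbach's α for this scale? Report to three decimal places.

Σσᵢ² = 1.672 + 1.974 + 0.677 + 1.560 = 5.883
α = (k/(k−1))·(1 − Σσᵢ²/σ²_total) = (4/3)·(1 − 5.883/12.209) = 0.691

α = 0.691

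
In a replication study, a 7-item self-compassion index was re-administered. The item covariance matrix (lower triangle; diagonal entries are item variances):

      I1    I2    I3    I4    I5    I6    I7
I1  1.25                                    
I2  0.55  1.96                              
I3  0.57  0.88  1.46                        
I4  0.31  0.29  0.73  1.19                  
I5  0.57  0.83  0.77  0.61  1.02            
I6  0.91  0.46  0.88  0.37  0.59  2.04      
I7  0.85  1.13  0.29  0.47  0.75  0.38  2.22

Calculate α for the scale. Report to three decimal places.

α = 0.820

ΣVar(i) = 1.25 + 1.96 + 1.46 + 1.19 + 1.02 + 2.04 + 2.22 = 11.14
Sum of the distinct covariances = 13.19
total variance = 11.14 + 2 × 13.19 = 37.52
α = (k/(k−1))·(1 − ΣVar(i)/total variance) = (7/6)·(1 − 11.14/37.52) = 0.820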